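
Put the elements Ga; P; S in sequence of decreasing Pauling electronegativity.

S > P > Ga

P is in period 3, group 15; S is in period 3, group 16; Ga is in period 4, group 13.
Atoms toward the upper right of the periodic table pull bonding electrons most strongly.
Neither a single period nor a single group — weigh both effects.
P > Ga: both effects reinforce here, so P is clearly the higher of the two.
S > P: S lies to the right of P in period 3, so the across-period effect alone puts S higher.
Approximate values (Pauling): P 2.19, S 2.58, Ga 1.81.
So from highest to lowest: S > P > Ga.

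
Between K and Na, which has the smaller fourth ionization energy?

K

Consider each +3 ion: K³⁺ is already 2 electrons into the core; Na³⁺ is already 2 electrons into the core.
All of these are removing an electron from a noble-gas core or deeper; the smaller core (lower principal quantum number) is held far more tightly, and within a period the higher nuclear charge binds the same core more tightly.
Tabulated IE_4 (kJ/mol): K 5877, Na 9543.
So the fourth ionization energies run K < Na.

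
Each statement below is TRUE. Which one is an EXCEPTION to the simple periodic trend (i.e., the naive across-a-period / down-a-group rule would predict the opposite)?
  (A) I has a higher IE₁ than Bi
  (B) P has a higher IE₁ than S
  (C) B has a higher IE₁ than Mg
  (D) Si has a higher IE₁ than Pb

The general trend: IE₁ increases across a period and decreases down a group.
(A) I (period 5, group 17) vs Bi (period 6, group 15): the stated order agrees with the simple trend.
(B) P (period 3, group 15) vs S (period 3, group 16): the stated order contradicts the simple trend.
(C) B (period 2, group 13) vs Mg (period 3, group 2): the stated order agrees with the simple trend.
(D) Si (period 3, group 14) vs Pb (period 6, group 14): the stated order agrees with the simple trend.
The exception is (B): S (3p⁴) ionizes more easily than half-filled P (3p³) because the paired 3p electron in S is pushed out by e⁻–e⁻ repulsion.

(B)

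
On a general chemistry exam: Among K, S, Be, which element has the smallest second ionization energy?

Be

Consider each +1 ion: K⁺ is the bare [Ar] core; S⁺ still has 5 valence electrons; Be⁺ still has 1 valence electron.
Pulling an electron out of a noble-gas core costs far more than removing a remaining valence electron, so K sits at the high end of IE_2.
Valence configurations: S⁺ [Ne]3s²3p³, Be⁺ [He]2s¹.
The numbers (kJ/mol): K 3052, S 2252, Be 1757.
Hence IE_2: Be < S < K.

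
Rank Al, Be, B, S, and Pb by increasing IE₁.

Across a period the outer electron is held more tightly (higher IE₁); down a group it sits in a higher shell, more shielded, and comes off more easily.
Neither a single period nor a single group — weigh both effects.
Pb > Al: period and group pull opposite ways; the across-period shift dominates (716 vs 578 kJ/mol).
B > Pb: period and group pull opposite ways; the down-group shift dominates (801 vs 716 kJ/mol).
Be > B: this pair runs against the simple trend — see the exception note.
S > Be: period and group pull opposite ways; the across-period shift dominates (1000 vs 900 kJ/mol).
Note the exception: Be has a higher first ionization energy than B, contrary to the simple trend — removing B's lone 2p electron is easier than breaking Be's filled 2s².
Approximate values (kJ/mol): Be 900, B 801, Al 578, S 1000, Pb 716.
So from lowest to highest: Al < Pb < B < Be < S.

Al < Pb < B < Be < S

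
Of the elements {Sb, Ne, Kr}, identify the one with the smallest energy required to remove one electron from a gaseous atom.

Sb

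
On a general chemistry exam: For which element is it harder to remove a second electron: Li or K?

Li

The second ionization energy removes an electron from the +1 ion. For each element: Li⁺ is the bare [He] core; K⁺ is the bare [Ar] core.
All of these are removing an electron from a noble-gas core or deeper; the smaller core (lower principal quantum number) is held far more tightly, and within a period the higher nuclear charge binds the same core more tightly.
The numbers (kJ/mol): Li 7298, K 3052.
Overall IE_2 order: K < Li.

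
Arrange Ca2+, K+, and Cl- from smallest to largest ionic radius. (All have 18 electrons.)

All of these have 18 electrons, so size is governed by nuclear charge alone: the more protons, the stronger the pull on the same electron cloud, and the smaller the ion.
Nuclear charges: Ca2+ (Z=20), K+ (Z=19), Cl- (Z=17).
Smallest to largest: Ca2+ < K+ < Cl-.

Ca2+ < K+ < Cl-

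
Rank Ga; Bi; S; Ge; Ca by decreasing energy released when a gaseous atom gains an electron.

S is in period 3, group 16; Ca is in period 4, group 2; Ga is in period 4, group 13; Ge is in period 4, group 14; Bi is in period 6, group 15.
Electron affinity generally becomes more exothermic across a period toward the halogens and less exothermic down a group.
These span different periods and groups, so the two trends combine.
Ga > Ca: both are in period 4; the period trend gives Ga the larger value.
Bi > Ga: period and group pull opposite ways; the across-period shift dominates (91 vs 29 kJ/mol).
Ge > Bi: period and group pull opposite ways; the down-group shift dominates (119 vs 91 kJ/mol).
S > Ge: both effects reinforce here, so S is clearly the higher of the two.
For reference (kJ/mol): S 200, Ca 2, Ga 29, Ge 119, Bi 91.
So from highest to lowest: S > Ge > Bi > Ga > Ca.

S, Ge, Bi, Ga, Ca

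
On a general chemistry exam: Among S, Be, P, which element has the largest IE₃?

Be

IE_3 is the cost of taking one more electron from the +2 cation: S²⁺ still has 4 valence electrons; Be²⁺ is the bare [He] core; P²⁺ still has 3 valence electrons.
Pulling an electron out of a noble-gas core costs far more than removing a remaining valence electron, so Be sits at the high end of IE_3.
Valence configurations: S²⁺ [Ne]3s²3p², P²⁺ [Ne]3s²3p¹.
Tabulated IE_3 (kJ/mol): S 3357, Be 14849, P 2914.
Overall IE_3 order: P < S < Be.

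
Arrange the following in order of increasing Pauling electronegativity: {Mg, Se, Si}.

Mg is in period 3, group 2; Si is in period 3, group 14; Se is in period 4, group 16.
Atoms toward the upper right of the periodic table pull bonding electrons most strongly.
These span different periods and groups, so the two trends combine.
Si > Mg: both are in period 3; the period trend gives Si the larger value.
Se > Si: period and group pull opposite ways; the across-period shift dominates (2.55 vs 1.90).
Tabulated electronegativity (Pauling): Mg 1.31, Si 1.90, Se 2.55.
So from lowest to highest: Mg < Si < Se.

Mg, Si, Se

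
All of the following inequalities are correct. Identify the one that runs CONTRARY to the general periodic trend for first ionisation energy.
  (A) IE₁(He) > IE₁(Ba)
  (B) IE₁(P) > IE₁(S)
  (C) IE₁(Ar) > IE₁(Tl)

The general trend: first ionisation energy increases across a period and decreases down a group.
(A) He (period 1, group 18) vs Ba (period 6, group 2): the stated order agrees with the simple trend.
(B) P (period 3, group 15) vs S (period 3, group 16): the stated order contradicts the simple trend.
(C) Ar (period 3, group 18) vs Tl (period 6, group 13): the stated order agrees with the simple trend.
The exception is (B): S (3p⁴) ionizes more easily than half-filled P (3p³) because the paired 3p electron in S is pushed out by e⁻–e⁻ repulsion.

(B)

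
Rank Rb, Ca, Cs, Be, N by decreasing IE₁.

N, Be, Ca, Rb, Cs

Removing the outermost electron gets harder across a period and easier down a group.
Here both period and group differ, so the two effects have to be weighed against each other.
Rb > Cs: they share group 1; the group trend gives Rb the larger value.
Ca > Rb: both effects reinforce here, so Ca is clearly the higher of the two.
Be > Ca: they share group 2; the group trend gives Be the larger value.
N > Be: N lies to the right of Be in period 2, so the across-period effect alone puts N higher.
For reference (kJ/mol): Be 900, N 1402, Ca 590, Rb 403, Cs 376.
So from highest to lowest: N > Be > Ca > Rb > Cs.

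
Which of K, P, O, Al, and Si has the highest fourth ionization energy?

Al

IE_4 is the cost of taking one more electron from the +3 cation: K³⁺ is already 2 electrons into the core; P³⁺ still has 2 valence electrons; O³⁺ still has 3 valence electrons; Al³⁺ is the bare [Ne] core; Si³⁺ still has 1 valence electron.
Usually core removal costs more than valence removal, but here the competition is close: a tightly held n=2 valence electron can cost more to remove than an n=3 core electron, so the actual values have to decide it.
Valence configurations: P³⁺ [Ne]3s², O³⁺ [He]2s²2p¹, Si³⁺ [Ne]3s¹.
The numbers (kJ/mol): K 5877, P 4964, O 7469, Al 11577, Si 4356.
Hence IE_4: Si < P < K < O < Al.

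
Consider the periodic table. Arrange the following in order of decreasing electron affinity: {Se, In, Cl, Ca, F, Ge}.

Cl > F > Se > Ge > In > Ca

F is in period 2, group 17; Cl is in period 3, group 17; Ca is in period 4, group 2; Ge is in period 4, group 14; Se is in period 4, group 16; In is in period 5, group 13.
EA tends to increase across a period and decrease down a group, though the pattern is less regular than for IE or radius.
These span different periods and groups, so the two trends combine.
In > Ca: the two effects oppose for this pair; the across-period effect wins (29 vs 2 kJ/mol).
Ge > In: both effects reinforce here, so Ge is clearly the higher of the two.
Se > Ge: both are in period 4; the period trend gives Se the larger value.
F > Se: relative to Se, both the across-period and down-group shifts push F's electron affinity up.
Cl > F: this pair runs against the simple trend — see the exception note.
Note the exception: Cl has a higher electron affinity than F, contrary to the simple trend — F's small 2p subshell makes the incoming electron feel strong e⁻–e⁻ repulsion, so Cl actually releases more energy on gaining an electron.
For reference (kJ/mol): F 328, Cl 349, Ca 2, Ge 119, Se 195, In 29.
So from highest to lowest: Cl > F > Se > Ge > In > Ca.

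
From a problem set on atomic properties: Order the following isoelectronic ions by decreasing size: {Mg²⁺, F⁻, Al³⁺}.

All of these have 10 electrons, so size is governed by nuclear charge alone: the more protons, the stronger the pull on the same electron cloud, and the smaller the ion.
Nuclear charges: Al³⁺ (Z=13), Mg²⁺ (Z=12), F⁻ (Z=9).
Largest to smallest: F⁻ > Mg²⁺ > Al³⁺.

F⁻, Mg²⁺, Al³⁺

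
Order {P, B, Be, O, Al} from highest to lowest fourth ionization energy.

B > Be > Al > O > P

IE_4 is the cost of taking one more electron from the +3 cation: P³⁺ still has 2 valence electrons; B³⁺ is the bare [He] core; Be³⁺ is already 1 electron into the core; O³⁺ still has 3 valence electrons; Al³⁺ is the bare [Ne] core.
Core electrons are held far more tightly than valence electrons, so Al, Be and B top the IE_4 order.
Valence configurations: P³⁺ [Ne]3s², O³⁺ [He]2s²2p¹.
Tabulated IE_4 (kJ/mol): P 4964, B 25026, Be 21007, O 7469, Al 11577.
Overall IE_4 order: P < O < Al < Be < B.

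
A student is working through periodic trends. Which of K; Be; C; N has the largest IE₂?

After 1 electron has been removed, what remains? K⁺ is the bare [Ar] core; Be⁺ still has 1 valence electron; C⁺ still has 3 valence electrons; N⁺ still has 4 valence electrons.
Core electrons are held far more tightly than valence electrons, so K tops the IE_2 order.
Valence configurations: Be⁺ [He]2s¹, C⁺ [He]2s²2p¹, N⁺ [He]2s²2p².
The numbers (kJ/mol): K 3052, Be 1757, C 2353, N 2856.
Overall IE_2 order: Be < C < N < K.

K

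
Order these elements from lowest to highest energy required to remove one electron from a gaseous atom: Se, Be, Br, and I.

Be, Se, I, Br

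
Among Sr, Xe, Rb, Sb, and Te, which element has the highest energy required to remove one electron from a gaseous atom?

IE₁ increases left→right with effective nuclear charge and decreases top→bottom as the valence shell moves farther out.
All lie in period 5, so first ionization energy increases left to right.
The highest energy required to remove one electron from a gaseous atom among these belongs to Xe.

Xe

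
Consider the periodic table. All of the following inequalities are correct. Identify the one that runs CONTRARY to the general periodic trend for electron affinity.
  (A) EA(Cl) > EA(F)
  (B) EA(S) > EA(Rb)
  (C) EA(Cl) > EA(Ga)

The general trend: electron affinity increases across a period and decreases down a group.
(A) Cl (period 3, group 17) vs F (period 2, group 17): the stated order contradicts the simple trend.
(B) S (period 3, group 16) vs Rb (period 5, group 1): the stated order agrees with the simple trend.
(C) Cl (period 3, group 17) vs Ga (period 4, group 13): the stated order agrees with the simple trend.
The exception is (A): F's small 2p subshell makes the incoming electron feel strong e⁻–e⁻ repulsion, so Cl actually releases more energy on gaining an electron.

(A)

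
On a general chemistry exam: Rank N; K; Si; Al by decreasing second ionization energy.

K > N > Al > Si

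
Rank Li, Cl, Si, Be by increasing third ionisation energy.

Si, Cl, Li, Be

IE_3 is the cost of taking one more electron from the +2 cation: Li²⁺ is already 1 electron into the core; Cl²⁺ still has 5 valence electrons; Si²⁺ still has 2 valence electrons; Be²⁺ is the bare [He] core.
Pulling an electron out of a noble-gas core costs far more than removing a remaining valence electron, so Li and Be sit at the high end of IE_3.
Valence configurations: Cl²⁺ [Ne]3s²3p³, Si²⁺ [Ne]3s².
Tabulated IE_3 (kJ/mol): Li 11815, Cl 3822, Si 3232, Be 14849.
Hence IE_3: Si < Cl < Li < Be.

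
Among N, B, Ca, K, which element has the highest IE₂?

K

IE_2 is the cost of taking one more electron from the +1 cation: N⁺ still has 4 valence electrons; B⁺ still has 2 valence electrons; Ca⁺ still has 1 valence electron; K⁺ is the bare [Ar] core.
Breaking into a closed-shell core is much more expensive than removing a leftover valence electron — K has the largest IE_2 here.
Valence configurations: N⁺ [He]2s²2p², B⁺ [He]2s², Ca⁺ [Ar]4s¹.
Tabulated IE_2 (kJ/mol): N 2856, B 2427, Ca 1145, K 3052.
Overall IE_2 order: Ca < B < N < K.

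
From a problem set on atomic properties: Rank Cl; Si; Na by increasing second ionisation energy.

Si, Cl, Na

The second ionization energy removes an electron from the +1 ion. For each element: Cl⁺ still has 6 valence electrons; Si⁺ still has 3 valence electrons; Na⁺ is the bare [Ne] core.
Core electrons are held far more tightly than valence electrons, so Na tops the IE_2 order.
Valence configurations: Cl⁺ [Ne]3s²3p⁴, Si⁺ [Ne]3s²3p¹.
Approximate IE_2 values (kJ/mol): Cl 2298, Si 1577, Na 4562.
Overall IE_2 order: Si < Cl < Na.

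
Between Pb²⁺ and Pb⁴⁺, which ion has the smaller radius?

Pb⁴⁺

Both ions have Z = 82 protons, but Pb⁴⁺ has lost more electrons, so its remaining electrons feel a larger effective nuclear charge per electron and are pulled in more tightly.
Higher positive charge → smaller ion, so Pb²⁺ > Pb⁴⁺.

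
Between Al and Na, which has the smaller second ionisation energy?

After 1 electron has been removed, what remains? Al⁺ still has 2 valence electrons; Na⁺ is the bare [Ne] core.
Breaking into a closed-shell core is much more expensive than removing a leftover valence electron — Na has the largest IE_2 here.
Approximate IE_2 values (kJ/mol): Al 1817, Na 4562.
Hence IE_2: Al < Na.

Al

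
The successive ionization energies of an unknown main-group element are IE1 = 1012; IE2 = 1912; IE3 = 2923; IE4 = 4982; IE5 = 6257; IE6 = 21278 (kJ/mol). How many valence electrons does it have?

Look for the largest jump between consecutive ionization energies: IE6/IE5 ≈ 3.4, far larger than any earlier ratio.
That jump marks the point where a core electron is being removed. So the atom has 5 valence electrons.

5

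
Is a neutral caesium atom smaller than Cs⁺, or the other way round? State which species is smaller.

Forming Cs⁺ removes 1 electron from Cs. Fewer electrons for the same nuclear charge means less shielding and a higher Z_eff on the remaining electrons, and for main-group metals the entire outer shell is lost.
A cation is smaller than its parent atom: Cs⁺ < Cs.

Cs⁺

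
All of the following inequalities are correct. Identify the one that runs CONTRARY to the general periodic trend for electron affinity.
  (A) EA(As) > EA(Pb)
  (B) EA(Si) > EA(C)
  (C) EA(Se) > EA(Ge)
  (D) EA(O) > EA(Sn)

(B)

The general trend: electron affinity increases across a period and decreases down a group.
(A) As (period 4, group 15) vs Pb (period 6, group 14): the stated order agrees with the simple trend.
(B) Si (period 3, group 14) vs C (period 2, group 14): the stated order contradicts the simple trend.
(C) Se (period 4, group 16) vs Ge (period 4, group 14): the stated order agrees with the simple trend.
(D) O (period 2, group 16) vs Sn (period 5, group 14): the stated order agrees with the simple trend.
The exception is (B): Si's larger, more diffuse 3p orbitals accept an added electron slightly more readily than C's compact 2p.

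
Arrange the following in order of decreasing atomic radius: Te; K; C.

K > Te > C

C is in period 2, group 14; K is in period 4, group 1; Te is in period 5, group 16.
Radius decreases left→right (rising Z_eff, same n) and increases top→bottom (higher n).
Neither a single period nor a single group — weigh both effects.
Te > C: the two effects oppose for this pair; the down-group effect wins (136 vs 75 pm).
K > Te: period and group pull opposite ways; the across-period shift dominates (196 vs 136 pm).
Approximate values (pm): C 75, K 196, Te 136.
So from largest to smallest: K > Te > C.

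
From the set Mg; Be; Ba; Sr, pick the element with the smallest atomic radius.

Be

Be is in period 2, group 2; Mg is in period 3, group 2; Sr is in period 5, group 2; Ba is in period 6, group 2.
Across a period the added protons contract the valence shell; down a group each new principal shell makes the atom larger.
All are in group 2, so atomic radius increases down the group.
The smallest atomic radius among these belongs to Be.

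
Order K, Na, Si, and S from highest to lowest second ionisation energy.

IE_2 is the cost of taking one more electron from the +1 cation: K⁺ is the bare [Ar] core; Na⁺ is the bare [Ne] core; Si⁺ still has 3 valence electrons; S⁺ still has 5 valence electrons.
Core electrons are held far more tightly than valence electrons, so K and Na top the IE_2 order.
Valence configurations: Si⁺ [Ne]3s²3p¹, S⁺ [Ne]3s²3p³.
Approximate IE_2 values (kJ/mol): K 3052, Na 4562, Si 1577, S 2252.
Hence IE_2: Si < S < K < Na.

Na > K > S > Si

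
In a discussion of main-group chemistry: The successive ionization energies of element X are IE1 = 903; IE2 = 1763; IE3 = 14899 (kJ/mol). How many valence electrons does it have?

Look for the largest jump between consecutive ionization energies: IE3/IE2 ≈ 8.5, far larger than any earlier ratio.
That jump marks the point where a core electron is being removed. So the atom has 2 valence electrons.

2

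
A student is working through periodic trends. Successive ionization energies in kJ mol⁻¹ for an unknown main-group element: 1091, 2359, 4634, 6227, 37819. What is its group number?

Group 14

Look for the largest jump between consecutive ionization energies: IE5/IE4 ≈ 6.1, far larger than any earlier ratio.
That jump marks the point where a core electron is being removed. So the atom has 4 valence electrons.
A main-group element with 4 valence electrons is in group 14.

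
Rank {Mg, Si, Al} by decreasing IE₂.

IE_2 is the cost of taking one more electron from the +1 cation: Mg⁺ still has 1 valence electron; Si⁺ still has 3 valence electrons; Al⁺ still has 2 valence electrons.
All are still removing valence electrons, so compare the +1 ions as you would atoms: IE_2 generally rises across a period (higher Z_eff) and falls down a group (larger shell), subject to the usual subshell exceptions.
Valence configurations: Mg⁺ [Ne]3s¹, Si⁺ [Ne]3s²3p¹, Al⁺ [Ne]3s².
Si⁺ loses a lone 3p electron whereas Al⁺ must break into a filled 3s² pair, so IE_2(Al) > IE_2(Si) even though Si has the higher nuclear charge.
The numbers (kJ/mol): Mg 1451, Si 1577, Al 1817.
Overall IE_2 order: Mg < Si < Al.

Al > Si > Mg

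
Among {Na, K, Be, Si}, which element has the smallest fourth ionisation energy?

Si

IE_4 is the cost of taking one more electron from the +3 cation: Na³⁺ is already 2 electrons into the core; K³⁺ is already 2 electrons into the core; Be³⁺ is already 1 electron into the core; Si³⁺ still has 1 valence electron.
Core electrons are held far more tightly than valence electrons, so K, Na and Be top the IE_4 order.
Tabulated IE_4 (kJ/mol): Na 9543, K 5877, Be 21007, Si 4356.
Putting it together, IE_4: Si < K < Na < Be.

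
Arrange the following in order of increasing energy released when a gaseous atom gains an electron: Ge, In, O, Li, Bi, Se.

In < Li < Bi < Ge < O < Se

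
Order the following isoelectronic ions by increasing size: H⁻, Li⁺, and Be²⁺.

Be²⁺ < Li⁺ < H⁻

All of these have 2 electrons, so size is governed by nuclear charge alone: the more protons, the stronger the pull on the same electron cloud, and the smaller the ion.
Nuclear charges: Be²⁺ (Z=4), Li⁺ (Z=3), H⁻ (Z=1).
Smallest to largest: Be²⁺ < Li⁺ < H⁻.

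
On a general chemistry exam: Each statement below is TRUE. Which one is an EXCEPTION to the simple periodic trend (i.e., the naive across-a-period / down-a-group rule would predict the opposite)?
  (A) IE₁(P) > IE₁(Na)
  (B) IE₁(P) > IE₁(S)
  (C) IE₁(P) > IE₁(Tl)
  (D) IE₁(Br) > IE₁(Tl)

(B)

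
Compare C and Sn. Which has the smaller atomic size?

C is in period 2, group 14; Sn is in period 5, group 14.
Moving right in a period, electrons are added to the same shell under a stronger nuclear pull, so atoms get smaller; moving down, a new shell is opened and atoms get larger.
All are in group 14, so atomic radius increases down the group.
So C has the smaller atomic size (C < Sn).

C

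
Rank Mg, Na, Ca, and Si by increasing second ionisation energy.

IE_2 is the cost of taking one more electron from the +1 cation: Mg⁺ still has 1 valence electron; Na⁺ is the bare [Ne] core; Ca⁺ still has 1 valence electron; Si⁺ still has 3 valence electrons.
Pulling an electron out of a noble-gas core costs far more than removing a remaining valence electron, so Na sits at the high end of IE_2.
Valence configurations: Mg⁺ [Ne]3s¹, Ca⁺ [Ar]4s¹, Si⁺ [Ne]3s²3p¹.
Tabulated IE_2 (kJ/mol): Mg 1451, Na 4562, Ca 1145, Si 1577.
Putting it together, IE_2: Ca < Mg < Si < Na.

Ca < Mg < Si < Na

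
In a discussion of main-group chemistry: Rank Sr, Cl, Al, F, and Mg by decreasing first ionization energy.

F > Cl > Mg > Al > Sr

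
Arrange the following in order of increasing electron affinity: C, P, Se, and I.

P < C < Se < I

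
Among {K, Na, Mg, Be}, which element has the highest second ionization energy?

The second ionization energy removes an electron from the +1 ion. For each element: K⁺ is the bare [Ar] core; Na⁺ is the bare [Ne] core; Mg⁺ still has 1 valence electron; Be⁺ still has 1 valence electron.
Pulling an electron out of a noble-gas core costs far more than removing a remaining valence electron, so K and Na sit at the high end of IE_2.
Valence configurations: Mg⁺ [Ne]3s¹, Be⁺ [He]2s¹.
The numbers (kJ/mol): K 3052, Na 4562, Mg 1451, Be 1757.
So the second ionization energies run Mg < Be < K < Na.

Na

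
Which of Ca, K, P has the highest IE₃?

Ca

IE_3 is the cost of taking one more electron from the +2 cation: Ca²⁺ is the bare [Ar] core; K²⁺ is already 1 electron into the core; P²⁺ still has 3 valence electrons.
Pulling an electron out of a noble-gas core costs far more than removing a remaining valence electron, so K and Ca sit at the high end of IE_3.
Tabulated IE_3 (kJ/mol): Ca 4912, K 4420, P 2914.
Hence IE_3: P < K < Ca.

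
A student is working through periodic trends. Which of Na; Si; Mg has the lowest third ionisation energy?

IE_3 is the cost of taking one more electron from the +2 cation: Na²⁺ is already 1 electron into the core; Si²⁺ still has 2 valence electrons; Mg²⁺ is the bare [Ne] core.
Pulling an electron out of a noble-gas core costs far more than removing a remaining valence electron, so Na and Mg sit at the high end of IE_3.
Approximate IE_3 values (kJ/mol): Na 6910, Si 3232, Mg 7733.
Overall IE_3 order: Si < Na < Mg.

Si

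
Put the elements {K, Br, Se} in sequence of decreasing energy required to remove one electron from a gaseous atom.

Br > Se > K

First ionization energy rises across a period (greater Z_eff holds electrons more tightly) and falls down a group (valence electrons are farther from the nucleus).
All lie in period 4, so first ionization energy increases left to right.
So from highest to lowest: Br > Se > K.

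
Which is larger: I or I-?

Forming I- adds 1 electron to I. More electron–electron repulsion in the same shell, with unchanged nuclear charge, lets the cloud expand.
An anion is larger than its parent atom: I- > I.

I-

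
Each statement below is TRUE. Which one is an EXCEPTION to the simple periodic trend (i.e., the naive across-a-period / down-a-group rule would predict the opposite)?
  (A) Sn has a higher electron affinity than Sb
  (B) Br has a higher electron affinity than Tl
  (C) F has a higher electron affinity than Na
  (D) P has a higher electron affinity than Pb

(A)

The general trend: electron affinity increases across a period and decreases down a group.
(A) Sn (period 5, group 14) vs Sb (period 5, group 15): the stated order contradicts the simple trend.
(B) Br (period 4, group 17) vs Tl (period 6, group 13): the stated order agrees with the simple trend.
(C) F (period 2, group 17) vs Na (period 3, group 1): the stated order agrees with the simple trend.
(D) P (period 3, group 15) vs Pb (period 6, group 14): the stated order agrees with the simple trend.
The exception is (A): adding an electron to Sb's half-filled 5p³ is unfavourable, so Sn has the more exothermic EA.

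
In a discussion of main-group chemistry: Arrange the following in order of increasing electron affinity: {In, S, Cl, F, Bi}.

F is in period 2, group 17; S is in period 3, group 16; Cl is in period 3, group 17; In is in period 5, group 13; Bi is in period 6, group 15.
Electron affinity generally becomes more exothermic across a period toward the halogens and less exothermic down a group.
Here both period and group differ, so the two effects have to be weighed against each other.
Bi > In: the two effects oppose for this pair; the across-period effect wins (91 vs 29 kJ/mol).
S > Bi: relative to Bi, both the across-period and down-group shifts push S's electron affinity up.
F > S: both effects reinforce here, so F is clearly the higher of the two.
Cl > F: this pair runs against the simple trend — see the exception note.
Note the exception: Cl has a higher electron affinity than F, contrary to the simple trend — F's small 2p subshell makes the incoming electron feel strong e⁻–e⁻ repulsion, so Cl actually releases more energy on gaining an electron.
Tabulated electron affinity (kJ/mol): F 328, S 200, Cl 349, In 29, Bi 91.
So from lowest to highest: In < Bi < S < F < Cl.

In < Bi < S < F < Cl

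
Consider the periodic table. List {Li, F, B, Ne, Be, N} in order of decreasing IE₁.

Ne > F > N > Be > B > Li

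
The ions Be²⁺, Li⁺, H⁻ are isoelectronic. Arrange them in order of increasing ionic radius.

Be²⁺, Li⁺, H⁻

All of these have 2 electrons, so size is governed by nuclear charge alone: the more protons, the stronger the pull on the same electron cloud, and the smaller the ion.
Nuclear charges: Be²⁺ (Z=4), Li⁺ (Z=3), H⁻ (Z=1).
Smallest to largest: Be²⁺ < Li⁺ < H⁻.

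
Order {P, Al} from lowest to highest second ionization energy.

Al, P

After 1 electron has been removed, what remains? P⁺ still has 4 valence electrons; Al⁺ still has 2 valence electrons.
All are still removing valence electrons, so compare the +1 ions as you would atoms: IE_2 generally rises across a period (higher Z_eff) and falls down a group (larger shell), subject to the usual subshell exceptions.
Valence configurations: P⁺ [Ne]3s²3p², Al⁺ [Ne]3s².
Tabulated IE_2 (kJ/mol): P 1907, Al 1817.
Hence IE_2: Al < P.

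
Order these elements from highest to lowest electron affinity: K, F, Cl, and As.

F is in period 2, group 17; Cl is in period 3, group 17; K is in period 4, group 1; As is in period 4, group 15.
Atoms with high Z_eff and room in the valence shell (especially the halogens) have the most exothermic electron affinities.
These span different periods and groups, so the two trends combine.
As > K: As lies to the right of K in period 4, so the across-period effect alone puts As higher.
F > As: relative to As, both the across-period and down-group shifts push F's electron affinity up.
Cl > F: this pair runs against the simple trend — see the exception note.
Note the exception: Cl has a higher electron affinity than F, contrary to the simple trend — F's small 2p subshell makes the incoming electron feel strong e⁻–e⁻ repulsion, so Cl actually releases more energy on gaining an electron.
Tabulated electron affinity (kJ/mol): F 328, Cl 349, K 48, As 78.
So from highest to lowest: Cl > F > As > K.

Cl > F > As > K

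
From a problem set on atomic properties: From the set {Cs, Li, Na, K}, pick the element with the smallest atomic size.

Li

Li is in period 2, group 1; Na is in period 3, group 1; K is in period 4, group 1; Cs is in period 6, group 1.
Moving right in a period, electrons are added to the same shell under a stronger nuclear pull, so atoms get smaller; moving down, a new shell is opened and atoms get larger.
All are in group 1, so atomic radius increases down the group.
The smallest atomic size among these belongs to Li.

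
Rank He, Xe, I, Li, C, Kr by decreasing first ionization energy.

He > Kr > Xe > C > I > Li

He is in period 1, group 18; Li is in period 2, group 1; C is in period 2, group 14; Kr is in period 4, group 18; I is in period 5, group 17; Xe is in period 5, group 18.
IE₁ increases left→right with effective nuclear charge and decreases top→bottom as the valence shell moves farther out.
Neither a single period nor a single group — weigh both effects.
I > Li: period and group pull opposite ways; the across-period shift dominates (1008 vs 520 kJ/mol).
C > I: the two effects oppose for this pair; the down-group effect wins (1086 vs 1008 kJ/mol).
Xe > C: the two effects oppose for this pair; the across-period effect wins (1170 vs 1086 kJ/mol).
Kr > Xe: they share group 18; the group trend gives Kr the larger value.
He > Kr: He sits above Kr in group 18, so the down-group effect alone puts He higher.
For reference (kJ/mol): He 2372, Li 520, C 1086, Kr 1351, I 1008, Xe 1170.
So from highest to lowest: He > Kr > Xe > C > I > Li.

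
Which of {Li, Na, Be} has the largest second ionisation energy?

Consider each +1 ion: Li⁺ is the bare [He] core; Na⁺ is the bare [Ne] core; Be⁺ still has 1 valence electron.
Breaking into a closed-shell core is much more expensive than removing a leftover valence electron — Na and Li have the largest IE_2 here.
The numbers (kJ/mol): Li 7298, Na 4562, Be 1757.
Overall IE_2 order: Be < Na < Li.

Li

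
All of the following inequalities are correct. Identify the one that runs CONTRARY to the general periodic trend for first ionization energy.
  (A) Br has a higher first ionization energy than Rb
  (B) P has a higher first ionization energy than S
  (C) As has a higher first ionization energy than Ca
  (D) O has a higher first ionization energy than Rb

The general trend: first ionization energy increases across a period and decreases down a group.
(A) Br (period 4, group 17) vs Rb (period 5, group 1): the stated order agrees with the simple trend.
(B) P (period 3, group 15) vs S (period 3, group 16): the stated order contradicts the simple trend.
(C) As (period 4, group 15) vs Ca (period 4, group 2): the stated order agrees with the simple trend.
(D) O (period 2, group 16) vs Rb (period 5, group 1): the stated order agrees with the simple trend.
The exception is (B): S (3p⁴) ionizes more easily than half-filled P (3p³) because the paired 3p electron in S is pushed out by e⁻–e⁻ repulsion.

(B)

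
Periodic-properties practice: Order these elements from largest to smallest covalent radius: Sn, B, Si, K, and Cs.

Across a period the added protons contract the valence shell; down a group each new principal shell makes the atom larger.
These span different periods and groups, so the two trends combine.
Si > B: the two effects oppose for this pair; the down-group effect wins (116 vs 85 pm).
Sn > Si: Sn sits below Si in group 14, so the down-group effect alone puts Sn larger.
K > Sn: the two effects oppose for this pair; the across-period effect wins (196 vs 140 pm).
Cs > K: they share group 1; the group trend gives Cs the larger value.
Tabulated atomic radius (pm): B 85, Si 116, K 196, Sn 140, Cs 232.
So from largest to smallest: Cs > K > Sn > Si > B.

Cs > K > Sn > Si > B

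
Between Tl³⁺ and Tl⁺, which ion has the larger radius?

Tl⁺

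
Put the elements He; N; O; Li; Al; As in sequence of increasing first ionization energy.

He is in period 1, group 18; Li is in period 2, group 1; N is in period 2, group 15; O is in period 2, group 16; Al is in period 3, group 13; As is in period 4, group 15.
First ionization energy rises across a period (greater Z_eff holds electrons more tightly) and falls down a group (valence electrons are farther from the nucleus).
Here both period and group differ, so the two effects have to be weighed against each other.
Al > Li: period and group pull opposite ways; the across-period shift dominates (578 vs 520 kJ/mol).
As > Al: the two effects oppose for this pair; the across-period effect wins (947 vs 578 kJ/mol).
O > As: both effects reinforce here, so O is clearly the higher of the two.
N > O: this pair runs against the simple trend — see the exception note.
He > N: relative to N, both the across-period and down-group shifts push He's first ionization energy up.
Note the exception: N has a higher first ionization energy than O, contrary to the simple trend — pairing an electron in O's 2p⁴ costs repulsion energy, so O ionizes more easily than half-filled N (2p³).
Tabulated first ionization energy (kJ/mol): He 2372, Li 520, N 1402, O 1314, Al 578, As 947.
So from lowest to highest: Li < Al < As < O < N < He.

Li < Al < As < O < N < He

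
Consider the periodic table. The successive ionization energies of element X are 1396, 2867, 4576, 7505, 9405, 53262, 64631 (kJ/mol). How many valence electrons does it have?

5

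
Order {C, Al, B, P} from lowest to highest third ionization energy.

Consider each +2 ion: C²⁺ still has 2 valence electrons; Al²⁺ still has 1 valence electron; B²⁺ still has 1 valence electron; P²⁺ still has 3 valence electrons.
All are still removing valence electrons, so compare the +2 ions as you would atoms: IE_3 generally rises across a period (higher Z_eff) and falls down a group (larger shell), subject to the usual subshell exceptions.
Valence configurations: C²⁺ [He]2s², Al²⁺ [Ne]3s¹, B²⁺ [He]2s¹, P²⁺ [Ne]3s²3p¹.
Tabulated IE_3 (kJ/mol): C 4620, Al 2745, B 3660, P 2914.
Hence IE_3: Al < P < B < C.

Al < P < B < C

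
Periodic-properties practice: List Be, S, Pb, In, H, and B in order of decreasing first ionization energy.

H is in period 1, group 1; Be is in period 2, group 2; B is in period 2, group 13; S is in period 3, group 16; In is in period 5, group 13; Pb is in period 6, group 14.
First ionization energy rises across a period (greater Z_eff holds electrons more tightly) and falls down a group (valence electrons are farther from the nucleus).
Neither a single period nor a single group — weigh both effects.
Pb > In: period and group pull opposite ways; the across-period shift dominates (716 vs 558 kJ/mol).
B > Pb: period and group pull opposite ways; the down-group shift dominates (801 vs 716 kJ/mol).
Be > B: this pair runs against the simple trend — see the exception note.
S > Be: period and group pull opposite ways; the across-period shift dominates (1000 vs 900 kJ/mol).
H > S: period and group pull opposite ways; the down-group shift dominates (1312 vs 1000 kJ/mol).
Note the exception: Be has a higher first ionization energy than B, contrary to the simple trend — removing B's lone 2p electron is easier than breaking Be's filled 2s².
For reference (kJ/mol): H 1312, Be 900, B 801, S 1000, In 558, Pb 716.
So from highest to lowest: H > S > Be > B > Pb > In.

H > S > Be > B > Pb > In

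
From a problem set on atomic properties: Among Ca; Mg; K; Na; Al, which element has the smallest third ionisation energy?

Al

Consider each +2 ion: Ca²⁺ is the bare [Ar] core; Mg²⁺ is the bare [Ne] core; K²⁺ is already 1 electron into the core; Na²⁺ is already 1 electron into the core; Al²⁺ still has 1 valence electron.
Core electrons are held far more tightly than valence electrons, so K, Ca, Na and Mg top the IE_3 order.
The numbers (kJ/mol): Ca 4912, Mg 7733, K 4420, Na 6910, Al 2745.
Overall IE_3 order: Al < K < Ca < Na < Mg.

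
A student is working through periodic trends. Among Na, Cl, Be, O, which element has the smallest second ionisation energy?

Be

After 1 electron has been removed, what remains? Na⁺ is the bare [Ne] core; Cl⁺ still has 6 valence electrons; Be⁺ still has 1 valence electron; O⁺ still has 5 valence electrons.
Breaking into a closed-shell core is much more expensive than removing a leftover valence electron — Na has the largest IE_2 here.
Valence configurations: Cl⁺ [Ne]3s²3p⁴, Be⁺ [He]2s¹, O⁺ [He]2s²2p³.
Tabulated IE_2 (kJ/mol): Na 4562, Cl 2298, Be 1757, O 3388.
Hence IE_2: Be < Cl < O < Na.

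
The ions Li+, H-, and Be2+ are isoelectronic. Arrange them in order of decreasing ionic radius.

H-, Li+, Be2+

All of these have 2 electrons, so size is governed by nuclear charge alone: the more protons, the stronger the pull on the same electron cloud, and the smaller the ion.
Nuclear charges: Be2+ (Z=4), Li+ (Z=3), H- (Z=1).
Largest to smallest: H- > Li+ > Be2+.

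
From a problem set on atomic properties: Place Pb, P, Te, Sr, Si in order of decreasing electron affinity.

Te > Si > P > Pb > Sr

Si is in period 3, group 14; P is in period 3, group 15; Sr is in period 5, group 2; Te is in period 5, group 16; Pb is in period 6, group 14.
Electron affinity generally becomes more exothermic across a period toward the halogens and less exothermic down a group.
Neither a single period nor a single group — weigh both effects.
Pb > Sr: the two effects oppose for this pair; the across-period effect wins (35 vs 5 kJ/mol).
P > Pb: both effects reinforce here, so P is clearly the higher of the two.
Si > P: this pair runs against the simple trend — see the exception note.
Te > Si: period and group pull opposite ways; the across-period shift dominates (190 vs 134 kJ/mol).
Note the exception: Si has a higher electron affinity than P, contrary to the simple trend — adding an electron to P's half-filled 3p³ is unfavourable, so Si (3p²) has the more exothermic EA.
For reference (kJ/mol): Si 134, P 72, Sr 5, Te 190, Pb 35.
So from highest to lowest: Te > Si > P > Pb > Sr.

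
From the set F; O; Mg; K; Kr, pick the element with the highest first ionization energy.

F

O is in period 2, group 16; F is in period 2, group 17; Mg is in period 3, group 2; K is in period 4, group 1; Kr is in period 4, group 18.
First ionization energy rises across a period (greater Z_eff holds electrons more tightly) and falls down a group (valence electrons are farther from the nucleus).
Here both period and group differ, so the two effects have to be weighed against each other.
Mg > K: both effects reinforce here, so Mg is clearly the higher of the two.
O > Mg: both effects reinforce here, so O is clearly the higher of the two.
Kr > O: period and group pull opposite ways; the across-period shift dominates (1351 vs 1314 kJ/mol).
F > Kr: period and group pull opposite ways; the down-group shift dominates (1681 vs 1351 kJ/mol).
Approximate values (kJ/mol): O 1314, F 1681, Mg 738, K 419, Kr 1351.
The highest first ionization energy among these belongs to F.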